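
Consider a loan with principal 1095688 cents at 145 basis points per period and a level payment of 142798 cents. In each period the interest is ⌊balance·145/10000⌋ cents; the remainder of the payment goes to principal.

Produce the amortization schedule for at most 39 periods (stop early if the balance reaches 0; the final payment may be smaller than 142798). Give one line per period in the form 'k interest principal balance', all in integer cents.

1 15887 126911 968777
2 14047 128751 840026
3 12180 130618 709408
4 10286 132512 576896
5 8364 134434 442462
6 6415 136383 306079
7 4438 138360 167719
8 2431 140367 27352
9 396 27352 0

1. interest=⌊1095688·145/10000⌋=15887; principal=142798-15887=126911; balance=1095688-126911=968777
2. interest=⌊968777·145/10000⌋=14047; principal=142798-14047=128751; balance=968777-128751=840026
3. interest=⌊840026·145/10000⌋=12180; principal=142798-12180=130618; balance=840026-130618=709408
4. interest=⌊709408·145/10000⌋=10286; principal=142798-10286=132512; balance=709408-132512=576896
5. interest=⌊576896·145/10000⌋=8364; principal=142798-8364=134434; balance=576896-134434=442462
6. interest=⌊442462·145/10000⌋=6415; principal=142798-6415=136383; balance=442462-136383=306079
7. interest=⌊306079·145/10000⌋=4438; principal=142798-4438=138360; balance=306079-138360=167719
8. interest=⌊167719·145/10000⌋=2431; principal=142798-2431=140367; balance=167719-140367=27352
9. interest=⌊27352·145/10000⌋=396; principal=min(142798-396,27352)=27352; balance=27352-27352=0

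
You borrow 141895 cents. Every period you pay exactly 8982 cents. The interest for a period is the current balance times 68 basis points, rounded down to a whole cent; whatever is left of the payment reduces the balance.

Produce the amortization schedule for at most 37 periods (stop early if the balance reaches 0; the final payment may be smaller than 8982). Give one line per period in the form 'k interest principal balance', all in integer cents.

1 964 8018 133877
2 910 8072 125805
3 855 8127 117678
4 800 8182 109496
5 744 8238 101258
6 688 8294 92964
7 632 8350 84614
8 575 8407 76207
9 518 8464 67743
10 460 8522 59221
11 402 8580 50641
12 344 8638 42003
13 285 8697 33306
14 226 8756 24550
15 166 8816 15734
16 106 8876 6858
17 46 6858 0

1. interest=⌊141895·68/10000⌋=964; principal=8982-964=8018; balance=141895-8018=133877
2. interest=⌊133877·68/10000⌋=910; principal=8982-910=8072; balance=133877-8072=125805
3. interest=⌊125805·68/10000⌋=855; principal=8982-855=8127; balance=125805-8127=117678
4. interest=⌊117678·68/10000⌋=800; principal=8982-800=8182; balance=117678-8182=109496
5. interest=⌊109496·68/10000⌋=744; principal=8982-744=8238; balance=109496-8238=101258
6. interest=⌊101258·68/10000⌋=688; principal=8982-688=8294; balance=101258-8294=92964
7. interest=⌊92964·68/10000⌋=632; principal=8982-632=8350; balance=92964-8350=84614
8. interest=⌊84614·68/10000⌋=575; principal=8982-575=8407; balance=84614-8407=76207
9. interest=⌊76207·68/10000⌋=518; principal=8982-518=8464; balance=76207-8464=67743
10. interest=⌊67743·68/10000⌋=460; principal=8982-460=8522; balance=67743-8522=59221
11. interest=⌊59221·68/10000⌋=402; principal=8982-402=8580; balance=59221-8580=50641
12. interest=⌊50641·68/10000⌋=344; principal=8982-344=8638; balance=50641-8638=42003
13. interest=⌊42003·68/10000⌋=285; principal=8982-285=8697; balance=42003-8697=33306
14. interest=⌊33306·68/10000⌋=226; principal=8982-226=8756; balance=33306-8756=24550
15. interest=⌊24550·68/10000⌋=166; principal=8982-166=8816; balance=24550-8816=15734
16. interest=⌊15734·68/10000⌋=106; principal=8982-106=8876; balance=15734-8876=6858
17. interest=⌊6858·68/10000⌋=46; principal=min(8982-46,6858)=6858; balance=6858-6858=0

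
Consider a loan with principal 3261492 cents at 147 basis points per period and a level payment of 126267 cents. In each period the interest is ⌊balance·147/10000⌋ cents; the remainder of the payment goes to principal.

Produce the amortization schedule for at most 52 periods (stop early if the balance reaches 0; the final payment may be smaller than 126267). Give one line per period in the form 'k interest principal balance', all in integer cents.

1. interest=⌊3261492·147/10000⌋=47943; principal=126267-47943=78324; balance=3261492-78324=3183168
2. interest=⌊3183168·147/10000⌋=46792; principal=126267-46792=79475; balance=3183168-79475=3103693
3. interest=⌊3103693·147/10000⌋=45624; principal=126267-45624=80643; balance=3103693-80643=3023050
4. interest=⌊3023050·147/10000⌋=44438; principal=126267-44438=81829; balance=3023050-81829=2941221
5. interest=⌊2941221·147/10000⌋=43235; principal=126267-43235=83032; balance=2941221-83032=2858189
6. interest=⌊2858189·147/10000⌋=42015; principal=126267-42015=84252; balance=2858189-84252=2773937
7. interest=⌊2773937·147/10000⌋=40776; principal=126267-40776=85491; balance=2773937-85491=2688446
8. interest=⌊2688446·147/10000⌋=39520; principal=126267-39520=86747; balance=2688446-86747=2601699
9. interest=⌊2601699·147/10000⌋=38244; principal=126267-38244=88023; balance=2601699-88023=2513676
10. interest=⌊2513676·147/10000⌋=36951; principal=126267-36951=89316; balance=2513676-89316=2424360
11. interest=⌊2424360·147/10000⌋=35638; principal=126267-35638=90629; balance=2424360-90629=2333731
12. interest=⌊2333731·147/10000⌋=34305; principal=126267-34305=91962; balance=2333731-91962=2241769
13. interest=⌊2241769·147/10000⌋=32954; principal=126267-32954=93313; balance=2241769-93313=2148456
14. interest=⌊2148456·147/10000⌋=31582; principal=126267-31582=94685; balance=2148456-94685=2053771
15. interest=⌊2053771·147/10000⌋=30190; principal=126267-30190=96077; balance=2053771-96077=1957694
16. interest=⌊1957694·147/10000⌋=28778; principal=126267-28778=97489; balance=1957694-97489=1860205
17. interest=⌊1860205·147/10000⌋=27345; principal=126267-27345=98922; balance=1860205-98922=1761283
18. interest=⌊1761283·147/10000⌋=25890; principal=126267-25890=100377; balance=1761283-100377=1660906
19. interest=⌊1660906·147/10000⌋=24415; principal=126267-24415=101852; balance=1660906-101852=1559054
20. interest=⌊1559054·147/10000⌋=22918; principal=126267-22918=103349; balance=1559054-103349=1455705
21. interest=⌊1455705·147/10000⌋=21398; principal=126267-21398=104869; balance=1455705-104869=1350836
22. interest=⌊1350836·147/10000⌋=19857; principal=126267-19857=106410; balance=1350836-106410=1244426
23. interest=⌊1244426·147/10000⌋=18293; principal=126267-18293=107974; balance=1244426-107974=1136452
24. interest=⌊1136452·147/10000⌋=16705; principal=126267-16705=109562; balance=1136452-109562=1026890
25. interest=⌊1026890·147/10000⌋=15095; principal=126267-15095=111172; balance=1026890-111172=915718
26. interest=⌊915718·147/10000⌋=13461; principal=126267-13461=112806; balance=915718-112806=802912
27. interest=⌊802912·147/10000⌋=11802; principal=126267-11802=114465; balance=802912-114465=688447
28. interest=⌊688447·147/10000⌋=10120; principal=126267-10120=116147; balance=688447-116147=572300
29. interest=⌊572300·147/10000⌋=8412; principal=126267-8412=117855; balance=572300-117855=454445
30. interest=⌊454445·147/10000⌋=6680; principal=126267-6680=119587; balance=454445-119587=334858
31. interest=⌊334858·147/10000⌋=4922; principal=126267-4922=121345; balance=334858-121345=213513
32. interest=⌊213513·147/10000⌋=3138; principal=126267-3138=123129; balance=213513-123129=90384
33. interest=⌊90384·147/10000⌋=1328; principal=min(126267-1328,90384)=90384; balance=90384-90384=0

1 47943 78324 3183168
2 46792 79475 3103693
3 45624 80643 3023050
4 44438 81829 2941221
5 43235 83032 2858189
6 42015 84252 2773937
7 40776 85491 2688446
8 39520 86747 2601699
9 38244 88023 2513676
10 36951 89316 2424360
11 35638 90629 2333731
12 34305 91962 2241769
13 32954 93313 2148456
14 31582 94685 2053771
15 30190 96077 1957694
16 28778 97489 1860205
17 27345 98922 1761283
18 25890 100377 1660906
19 24415 101852 1559054
20 22918 103349 1455705
21 21398 104869 1350836
22 19857 106410 1244426
23 18293 107974 1136452
24 16705 109562 1026890
25 15095 111172 915718
26 13461 112806 802912
27 11802 114465 688447
28 10120 116147 572300
29 8412 117855 454445
30 6680 119587 334858
31 4922 121345 213513
32 3138 123129 90384
33 1328 90384 0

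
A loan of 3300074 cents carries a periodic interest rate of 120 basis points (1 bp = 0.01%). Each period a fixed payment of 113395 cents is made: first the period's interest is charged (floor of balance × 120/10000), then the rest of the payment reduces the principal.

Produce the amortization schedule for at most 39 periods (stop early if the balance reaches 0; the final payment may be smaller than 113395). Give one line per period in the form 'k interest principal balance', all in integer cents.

1. interest=⌊3300074·120/10000⌋=39600; principal=113395-39600=73795; balance=3300074-73795=3226279
2. interest=⌊3226279·120/10000⌋=38715; principal=113395-38715=74680; balance=3226279-74680=3151599
3. interest=⌊3151599·120/10000⌋=37819; principal=113395-37819=75576; balance=3151599-75576=3076023
4. interest=⌊3076023·120/10000⌋=36912; principal=113395-36912=76483; balance=3076023-76483=2999540
5. interest=⌊2999540·120/10000⌋=35994; principal=113395-35994=77401; balance=2999540-77401=2922139
6. interest=⌊2922139·120/10000⌋=35065; principal=113395-35065=78330; balance=2922139-78330=2843809
7. interest=⌊2843809·120/10000⌋=34125; principal=113395-34125=79270; balance=2843809-79270=2764539
8. interest=⌊2764539·120/10000⌋=33174; principal=113395-33174=80221; balance=2764539-80221=2684318
9. interest=⌊2684318·120/10000⌋=32211; principal=113395-32211=81184; balance=2684318-81184=2603134
10. interest=⌊2603134·120/10000⌋=31237; principal=113395-31237=82158; balance=2603134-82158=2520976
11. interest=⌊2520976·120/10000⌋=30251; principal=113395-30251=83144; balance=2520976-83144=2437832
12. interest=⌊2437832·120/10000⌋=29253; principal=113395-29253=84142; balance=2437832-84142=2353690
13. interest=⌊2353690·120/10000⌋=28244; principal=113395-28244=85151; balance=2353690-85151=2268539
14. interest=⌊2268539·120/10000⌋=27222; principal=113395-27222=86173; balance=2268539-86173=2182366
15. interest=⌊2182366·120/10000⌋=26188; principal=113395-26188=87207; balance=2182366-87207=2095159
16. interest=⌊2095159·120/10000⌋=25141; principal=113395-25141=88254; balance=2095159-88254=2006905
17. interest=⌊2006905·120/10000⌋=24082; principal=113395-24082=89313; balance=2006905-89313=1917592
18. interest=⌊1917592·120/10000⌋=23011; principal=113395-23011=90384; balance=1917592-90384=1827208
19. interest=⌊1827208·120/10000⌋=21926; principal=113395-21926=91469; balance=1827208-91469=1735739
20. interest=⌊1735739·120/10000⌋=20828; principal=113395-20828=92567; balance=1735739-92567=1643172
21. interest=⌊1643172·120/10000⌋=19718; principal=113395-19718=93677; balance=1643172-93677=1549495
22. interest=⌊1549495·120/10000⌋=18593; principal=113395-18593=94802; balance=1549495-94802=1454693
23. interest=⌊1454693·120/10000⌋=17456; principal=113395-17456=95939; balance=1454693-95939=1358754
24. interest=⌊1358754·120/10000⌋=16305; principal=113395-16305=97090; balance=1358754-97090=1261664
25. interest=⌊1261664·120/10000⌋=15139; principal=113395-15139=98256; balance=1261664-98256=1163408
26. interest=⌊1163408·120/10000⌋=13960; principal=113395-13960=99435; balance=1163408-99435=1063973
27. interest=⌊1063973·120/10000⌋=12767; principal=113395-12767=100628; balance=1063973-100628=963345
28. interest=⌊963345·120/10000⌋=11560; principal=113395-11560=101835; balance=963345-101835=861510
29. interest=⌊861510·120/10000⌋=10338; principal=113395-10338=103057; balance=861510-103057=758453
30. interest=⌊758453·120/10000⌋=9101; principal=113395-9101=104294; balance=758453-104294=654159
31. interest=⌊654159·120/10000⌋=7849; principal=113395-7849=105546; balance=654159-105546=548613
32. interest=⌊548613·120/10000⌋=6583; principal=113395-6583=106812; balance=548613-106812=441801
33. interest=⌊441801·120/10000⌋=5301; principal=113395-5301=108094; balance=441801-108094=333707
34. interest=⌊333707·120/10000⌋=4004; principal=113395-4004=109391; balance=333707-109391=224316
35. interest=⌊224316·120/10000⌋=2691; principal=113395-2691=110704; balance=224316-110704=113612
36. interest=⌊113612·120/10000⌋=1363; principal=113395-1363=112032; balance=113612-112032=1580
37. interest=⌊1580·120/10000⌋=18; principal=min(113395-18,1580)=1580; balance=1580-1580=0

1 39600 73795 3226279
2 38715 74680 3151599
3 37819 75576 3076023
4 36912 76483 2999540
5 35994 77401 2922139
6 35065 78330 2843809
7 34125 79270 2764539
8 33174 80221 2684318
9 32211 81184 2603134
10 31237 82158 2520976
11 30251 83144 2437832
12 29253 84142 2353690
13 28244 85151 2268539
14 27222 86173 2182366
15 26188 87207 2095159
16 25141 88254 2006905
17 24082 89313 1917592
18 23011 90384 1827208
19 21926 91469 1735739
20 20828 92567 1643172
21 19718 93677 1549495
22 18593 94802 1454693
23 17456 95939 1358754
24 16305 97090 1261664
25 15139 98256 1163408
26 13960 99435 1063973
27 12767 100628 963345
28 11560 101835 861510
29 10338 103057 758453
30 9101 104294 654159
31 7849 105546 548613
32 6583 106812 441801
33 5301 108094 333707
34 4004 109391 224316
35 2691 110704 113612
36 1363 112032 1580
37 18 1580 0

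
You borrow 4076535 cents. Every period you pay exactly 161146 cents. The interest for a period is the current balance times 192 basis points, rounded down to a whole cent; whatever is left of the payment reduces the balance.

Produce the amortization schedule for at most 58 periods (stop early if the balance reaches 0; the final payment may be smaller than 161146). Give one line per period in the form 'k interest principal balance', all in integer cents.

1 78269 82877 3993658
2 76678 84468 3909190
3 75056 86090 3823100
4 73403 87743 3735357
5 71718 89428 3645929
6 70001 91145 3554784
7 68251 92895 3461889
8 66468 94678 3367211
9 64650 96496 3270715
10 62797 98349 3172366
11 60909 100237 3072129
12 58984 102162 2969967
13 57023 104123 2865844
14 55024 106122 2759722
15 52986 108160 2651562
16 50909 110237 2541325
17 48793 112353 2428972
18 46636 114510 2314462
19 44437 116709 2197753
20 42196 118950 2078803
21 39913 121233 1957570
22 37585 123561 1834009
23 35212 125934 1708075
24 32795 128351 1579724
25 30330 130816 1448908
26 27819 133327 1315581
27 25259 135887 1179694
28 22650 138496 1041198
29 19991 141155 900043
30 17280 143866 756177
31 14518 146628 609549
32 11703 149443 460106
33 8834 152312 307794
34 5909 155237 152557
35 2929 152557 0

1. interest=⌊4076535·192/10000⌋=78269; principal=161146-78269=82877; balance=4076535-82877=3993658
2. interest=⌊3993658·192/10000⌋=76678; principal=161146-76678=84468; balance=3993658-84468=3909190
3. interest=⌊3909190·192/10000⌋=75056; principal=161146-75056=86090; balance=3909190-86090=3823100
4. interest=⌊3823100·192/10000⌋=73403; principal=161146-73403=87743; balance=3823100-87743=3735357
5. interest=⌊3735357·192/10000⌋=71718; principal=161146-71718=89428; balance=3735357-89428=3645929
6. interest=⌊3645929·192/10000⌋=70001; principal=161146-70001=91145; balance=3645929-91145=3554784
7. interest=⌊3554784·192/10000⌋=68251; principal=161146-68251=92895; balance=3554784-92895=3461889
8. interest=⌊3461889·192/10000⌋=66468; principal=161146-66468=94678; balance=3461889-94678=3367211
9. interest=⌊3367211·192/10000⌋=64650; principal=161146-64650=96496; balance=3367211-96496=3270715
10. interest=⌊3270715·192/10000⌋=62797; principal=161146-62797=98349; balance=3270715-98349=3172366
11. interest=⌊3172366·192/10000⌋=60909; principal=161146-60909=100237; balance=3172366-100237=3072129
12. interest=⌊3072129·192/10000⌋=58984; principal=161146-58984=102162; balance=3072129-102162=2969967
13. interest=⌊2969967·192/10000⌋=57023; principal=161146-57023=104123; balance=2969967-104123=2865844
14. interest=⌊2865844·192/10000⌋=55024; principal=161146-55024=106122; balance=2865844-106122=2759722
15. interest=⌊2759722·192/10000⌋=52986; principal=161146-52986=108160; balance=2759722-108160=2651562
16. interest=⌊2651562·192/10000⌋=50909; principal=161146-50909=110237; balance=2651562-110237=2541325
17. interest=⌊2541325·192/10000⌋=48793; principal=161146-48793=112353; balance=2541325-112353=2428972
18. interest=⌊2428972·192/10000⌋=46636; principal=161146-46636=114510; balance=2428972-114510=2314462
19. interest=⌊2314462·192/10000⌋=44437; principal=161146-44437=116709; balance=2314462-116709=2197753
20. interest=⌊2197753·192/10000⌋=42196; principal=161146-42196=118950; balance=2197753-118950=2078803
21. interest=⌊2078803·192/10000⌋=39913; principal=161146-39913=121233; balance=2078803-121233=1957570
22. interest=⌊1957570·192/10000⌋=37585; principal=161146-37585=123561; balance=1957570-123561=1834009
23. interest=⌊1834009·192/10000⌋=35212; principal=161146-35212=125934; balance=1834009-125934=1708075
24. interest=⌊1708075·192/10000⌋=32795; principal=161146-32795=128351; balance=1708075-128351=1579724
25. interest=⌊1579724·192/10000⌋=30330; principal=161146-30330=130816; balance=1579724-130816=1448908
26. interest=⌊1448908·192/10000⌋=27819; principal=161146-27819=133327; balance=1448908-133327=1315581
27. interest=⌊1315581·192/10000⌋=25259; principal=161146-25259=135887; balance=1315581-135887=1179694
28. interest=⌊1179694·192/10000⌋=22650; principal=161146-22650=138496; balance=1179694-138496=1041198
29. interest=⌊1041198·192/10000⌋=19991; principal=161146-19991=141155; balance=1041198-141155=900043
30. interest=⌊900043·192/10000⌋=17280; principal=161146-17280=143866; balance=900043-143866=756177
31. interest=⌊756177·192/10000⌋=14518; principal=161146-14518=146628; balance=756177-146628=609549
32. interest=⌊609549·192/10000⌋=11703; principal=161146-11703=149443; balance=609549-149443=460106
33. interest=⌊460106·192/10000⌋=8834; principal=161146-8834=152312; balance=460106-152312=307794
34. interest=⌊307794·192/10000⌋=5909; principal=161146-5909=155237; balance=307794-155237=152557
35. interest=⌊152557·192/10000⌋=2929; principal=min(161146-2929,152557)=152557; balance=152557-152557=0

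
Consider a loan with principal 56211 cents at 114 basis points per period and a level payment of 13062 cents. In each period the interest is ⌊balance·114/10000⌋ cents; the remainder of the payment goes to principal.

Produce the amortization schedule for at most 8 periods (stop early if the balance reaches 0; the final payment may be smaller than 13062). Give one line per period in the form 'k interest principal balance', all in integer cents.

1. interest=⌊56211·114/10000⌋=640; principal=13062-640=12422; balance=56211-12422=43789
2. interest=⌊43789·114/10000⌋=499; principal=13062-499=12563; balance=43789-12563=31226
3. interest=⌊31226·114/10000⌋=355; principal=13062-355=12707; balance=31226-12707=18519
4. interest=⌊18519·114/10000⌋=211; principal=13062-211=12851; balance=18519-12851=5668
5. interest=⌊5668·114/10000⌋=64; principal=min(13062-64,5668)=5668; balance=5668-5668=0

1 640 12422 43789
2 499 12563 31226
3 355 12707 18519
4 211 12851 5668
5 64 5668 0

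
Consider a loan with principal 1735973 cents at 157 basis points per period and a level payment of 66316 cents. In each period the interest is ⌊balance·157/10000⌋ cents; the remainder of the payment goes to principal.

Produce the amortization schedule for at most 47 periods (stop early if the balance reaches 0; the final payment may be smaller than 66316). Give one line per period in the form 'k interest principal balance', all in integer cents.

1. interest=⌊1735973·157/10000⌋=27254; principal=66316-27254=39062; balance=1735973-39062=1696911
2. interest=⌊1696911·157/10000⌋=26641; principal=66316-26641=39675; balance=1696911-39675=1657236
3. interest=⌊1657236·157/10000⌋=26018; principal=66316-26018=40298; balance=1657236-40298=1616938
4. interest=⌊1616938·157/10000⌋=25385; principal=66316-25385=40931; balance=1616938-40931=1576007
5. interest=⌊1576007·157/10000⌋=24743; principal=66316-24743=41573; balance=1576007-41573=1534434
6. interest=⌊1534434·157/10000⌋=24090; principal=66316-24090=42226; balance=1534434-42226=1492208
7. interest=⌊1492208·157/10000⌋=23427; principal=66316-23427=42889; balance=1492208-42889=1449319
8. interest=⌊1449319·157/10000⌋=22754; principal=66316-22754=43562; balance=1449319-43562=1405757
9. interest=⌊1405757·157/10000⌋=22070; principal=66316-22070=44246; balance=1405757-44246=1361511
10. interest=⌊1361511·157/10000⌋=21375; principal=66316-21375=44941; balance=1361511-44941=1316570
11. interest=⌊1316570·157/10000⌋=20670; principal=66316-20670=45646; balance=1316570-45646=1270924
12. interest=⌊1270924·157/10000⌋=19953; principal=66316-19953=46363; balance=1270924-46363=1224561
13. interest=⌊1224561·157/10000⌋=19225; principal=66316-19225=47091; balance=1224561-47091=1177470
14. interest=⌊1177470·157/10000⌋=18486; principal=66316-18486=47830; balance=1177470-47830=1129640
15. interest=⌊1129640·157/10000⌋=17735; principal=66316-17735=48581; balance=1129640-48581=1081059
16. interest=⌊1081059·157/10000⌋=16972; principal=66316-16972=49344; balance=1081059-49344=1031715
17. interest=⌊1031715·157/10000⌋=16197; principal=66316-16197=50119; balance=1031715-50119=981596
18. interest=⌊981596·157/10000⌋=15411; principal=66316-15411=50905; balance=981596-50905=930691
19. interest=⌊930691·157/10000⌋=14611; principal=66316-14611=51705; balance=930691-51705=878986
20. interest=⌊878986·157/10000⌋=13800; principal=66316-13800=52516; balance=878986-52516=826470
21. interest=⌊826470·157/10000⌋=12975; principal=66316-12975=53341; balance=826470-53341=773129
22. interest=⌊773129·157/10000⌋=12138; principal=66316-12138=54178; balance=773129-54178=718951
23. interest=⌊718951·157/10000⌋=11287; principal=66316-11287=55029; balance=718951-55029=663922
24. interest=⌊663922·157/10000⌋=10423; principal=66316-10423=55893; balance=663922-55893=608029
25. interest=⌊608029·157/10000⌋=9546; principal=66316-9546=56770; balance=608029-56770=551259
26. interest=⌊551259·157/10000⌋=8654; principal=66316-8654=57662; balance=551259-57662=493597
27. interest=⌊493597·157/10000⌋=7749; principal=66316-7749=58567; balance=493597-58567=435030
28. interest=⌊435030·157/10000⌋=6829; principal=66316-6829=59487; balance=435030-59487=375543
29. interest=⌊375543·157/10000⌋=5896; principal=66316-5896=60420; balance=375543-60420=315123
30. interest=⌊315123·157/10000⌋=4947; principal=66316-4947=61369; balance=315123-61369=253754
31. interest=⌊253754·157/10000⌋=3983; principal=66316-3983=62333; balance=253754-62333=191421
32. interest=⌊191421·157/10000⌋=3005; principal=66316-3005=63311; balance=191421-63311=128110
33. interest=⌊128110·157/10000⌋=2011; principal=66316-2011=64305; balance=128110-64305=63805
34. interest=⌊63805·157/10000⌋=1001; principal=min(66316-1001,63805)=63805; balance=63805-63805=0

1 27254 39062 1696911
2 26641 39675 1657236
3 26018 40298 1616938
4 25385 40931 1576007
5 24743 41573 1534434
6 24090 42226 1492208
7 23427 42889 1449319
8 22754 43562 1405757
9 22070 44246 1361511
10 21375 44941 1316570
11 20670 45646 1270924
12 19953 46363 1224561
13 19225 47091 1177470
14 18486 47830 1129640
15 17735 48581 1081059
16 16972 49344 1031715
17 16197 50119 981596
18 15411 50905 930691
19 14611 51705 878986
20 13800 52516 826470
21 12975 53341 773129
22 12138 54178 718951
23 11287 55029 663922
24 10423 55893 608029
25 9546 56770 551259
26 8654 57662 493597
27 7749 58567 435030
28 6829 59487 375543
29 5896 60420 315123
30 4947 61369 253754
31 3983 62333 191421
32 3005 63311 128110
33 2011 64305 63805
34 1001 63805 0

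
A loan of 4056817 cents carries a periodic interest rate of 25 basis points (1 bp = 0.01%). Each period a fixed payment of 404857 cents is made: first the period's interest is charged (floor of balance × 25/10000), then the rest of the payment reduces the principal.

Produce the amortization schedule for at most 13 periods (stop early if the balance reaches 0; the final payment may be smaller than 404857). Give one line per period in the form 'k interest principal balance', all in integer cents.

1 10142 394715 3662102
2 9155 395702 3266400
3 8166 396691 2869709
4 7174 397683 2472026
5 6180 398677 2073349
6 5183 399674 1673675
7 4184 400673 1273002
8 3182 401675 871327
9 2178 402679 468648
10 1171 403686 64962
11 162 64962 0

1. interest=⌊4056817·25/10000⌋=10142; principal=404857-10142=394715; balance=4056817-394715=3662102
2. interest=⌊3662102·25/10000⌋=9155; principal=404857-9155=395702; balance=3662102-395702=3266400
3. interest=⌊3266400·25/10000⌋=8166; principal=404857-8166=396691; balance=3266400-396691=2869709
4. interest=⌊2869709·25/10000⌋=7174; principal=404857-7174=397683; balance=2869709-397683=2472026
5. interest=⌊2472026·25/10000⌋=6180; principal=404857-6180=398677; balance=2472026-398677=2073349
6. interest=⌊2073349·25/10000⌋=5183; principal=404857-5183=399674; balance=2073349-399674=1673675
7. interest=⌊1673675·25/10000⌋=4184; principal=404857-4184=400673; balance=1673675-400673=1273002
8. interest=⌊1273002·25/10000⌋=3182; principal=404857-3182=401675; balance=1273002-401675=871327
9. interest=⌊871327·25/10000⌋=2178; principal=404857-2178=402679; balance=871327-402679=468648
10. interest=⌊468648·25/10000⌋=1171; principal=404857-1171=403686; balance=468648-403686=64962
11. interest=⌊64962·25/10000⌋=162; principal=min(404857-162,64962)=64962; balance=64962-64962=0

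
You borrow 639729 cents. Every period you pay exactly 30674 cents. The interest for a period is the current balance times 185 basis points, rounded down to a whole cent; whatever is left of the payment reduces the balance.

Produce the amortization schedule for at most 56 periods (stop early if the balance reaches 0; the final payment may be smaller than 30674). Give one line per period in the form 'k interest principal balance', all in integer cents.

1 11834 18840 620889
2 11486 19188 601701
3 11131 19543 582158
4 10769 19905 562253
5 10401 20273 541980
6 10026 20648 521332
7 9644 21030 500302
8 9255 21419 478883
9 8859 21815 457068
10 8455 22219 434849
11 8044 22630 412219
12 7626 23048 389171
13 7199 23475 365696
14 6765 23909 341787
15 6323 24351 317436
16 5872 24802 292634
17 5413 25261 267373
18 4946 25728 241645
19 4470 26204 215441
20 3985 26689 188752
21 3491 27183 161569
22 2989 27685 133884
23 2476 28198 105686
24 1955 28719 76967
25 1423 29251 47716
26 882 29792 17924
27 331 17924 0

1. interest=⌊639729·185/10000⌋=11834; principal=30674-11834=18840; balance=639729-18840=620889
2. interest=⌊620889·185/10000⌋=11486; principal=30674-11486=19188; balance=620889-19188=601701
3. interest=⌊601701·185/10000⌋=11131; principal=30674-11131=19543; balance=601701-19543=582158
4. interest=⌊582158·185/10000⌋=10769; principal=30674-10769=19905; balance=582158-19905=562253
5. interest=⌊562253·185/10000⌋=10401; principal=30674-10401=20273; balance=562253-20273=541980
6. interest=⌊541980·185/10000⌋=10026; principal=30674-10026=20648; balance=541980-20648=521332
7. interest=⌊521332·185/10000⌋=9644; principal=30674-9644=21030; balance=521332-21030=500302
8. interest=⌊500302·185/10000⌋=9255; principal=30674-9255=21419; balance=500302-21419=478883
9. interest=⌊478883·185/10000⌋=8859; principal=30674-8859=21815; balance=478883-21815=457068
10. interest=⌊457068·185/10000⌋=8455; principal=30674-8455=22219; balance=457068-22219=434849
11. interest=⌊434849·185/10000⌋=8044; principal=30674-8044=22630; balance=434849-22630=412219
12. interest=⌊412219·185/10000⌋=7626; principal=30674-7626=23048; balance=412219-23048=389171
13. interest=⌊389171·185/10000⌋=7199; principal=30674-7199=23475; balance=389171-23475=365696
14. interest=⌊365696·185/10000⌋=6765; principal=30674-6765=23909; balance=365696-23909=341787
15. interest=⌊341787·185/10000⌋=6323; principal=30674-6323=24351; balance=341787-24351=317436
16. interest=⌊317436·185/10000⌋=5872; principal=30674-5872=24802; balance=317436-24802=292634
17. interest=⌊292634·185/10000⌋=5413; principal=30674-5413=25261; balance=292634-25261=267373
18. interest=⌊267373·185/10000⌋=4946; principal=30674-4946=25728; balance=267373-25728=241645
19. interest=⌊241645·185/10000⌋=4470; principal=30674-4470=26204; balance=241645-26204=215441
20. interest=⌊215441·185/10000⌋=3985; principal=30674-3985=26689; balance=215441-26689=188752
21. interest=⌊188752·185/10000⌋=3491; principal=30674-3491=27183; balance=188752-27183=161569
22. interest=⌊161569·185/10000⌋=2989; principal=30674-2989=27685; balance=161569-27685=133884
23. interest=⌊133884·185/10000⌋=2476; principal=30674-2476=28198; balance=133884-28198=105686
24. interest=⌊105686·185/10000⌋=1955; principal=30674-1955=28719; balance=105686-28719=76967
25. interest=⌊76967·185/10000⌋=1423; principal=30674-1423=29251; balance=76967-29251=47716
26. interest=⌊47716·185/10000⌋=882; principal=30674-882=29792; balance=47716-29792=17924
27. interest=⌊17924·185/10000⌋=331; principal=min(30674-331,17924)=17924; balance=17924-17924=0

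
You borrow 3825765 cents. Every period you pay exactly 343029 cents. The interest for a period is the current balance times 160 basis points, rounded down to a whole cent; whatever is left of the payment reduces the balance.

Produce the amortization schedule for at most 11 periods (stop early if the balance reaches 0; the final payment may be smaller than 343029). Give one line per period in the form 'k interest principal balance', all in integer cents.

1. interest=⌊3825765·160/10000⌋=61212; principal=343029-61212=281817; balance=3825765-281817=3543948
2. interest=⌊3543948·160/10000⌋=56703; principal=343029-56703=286326; balance=3543948-286326=3257622
3. interest=⌊3257622·160/10000⌋=52121; principal=343029-52121=290908; balance=3257622-290908=2966714
4. interest=⌊2966714·160/10000⌋=47467; principal=343029-47467=295562; balance=2966714-295562=2671152
5. interest=⌊2671152·160/10000⌋=42738; principal=343029-42738=300291; balance=2671152-300291=2370861
6. interest=⌊2370861·160/10000⌋=37933; principal=343029-37933=305096; balance=2370861-305096=2065765
7. interest=⌊2065765·160/10000⌋=33052; principal=343029-33052=309977; balance=2065765-309977=1755788
8. interest=⌊1755788·160/10000⌋=28092; principal=343029-28092=314937; balance=1755788-314937=1440851
9. interest=⌊1440851·160/10000⌋=23053; principal=343029-23053=319976; balance=1440851-319976=1120875
10. interest=⌊1120875·160/10000⌋=17934; principal=343029-17934=325095; balance=1120875-325095=795780
11. interest=⌊795780·160/10000⌋=12732; principal=343029-12732=330297; balance=795780-330297=465483

1 61212 281817 3543948
2 56703 286326 3257622
3 52121 290908 2966714
4 47467 295562 2671152
5 42738 300291 2370861
6 37933 305096 2065765
7 33052 309977 1755788
8 28092 314937 1440851
9 23053 319976 1120875
10 17934 325095 795780
11 12732 330297 465483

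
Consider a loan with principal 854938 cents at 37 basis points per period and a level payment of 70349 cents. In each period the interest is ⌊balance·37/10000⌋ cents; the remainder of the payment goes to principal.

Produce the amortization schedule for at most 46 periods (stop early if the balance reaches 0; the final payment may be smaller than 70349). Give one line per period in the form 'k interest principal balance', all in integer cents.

1 3163 67186 787752
2 2914 67435 720317
3 2665 67684 652633
4 2414 67935 584698
5 2163 68186 516512
6 1911 68438 448074
7 1657 68692 379382
8 1403 68946 310436
9 1148 69201 241235
10 892 69457 171778
11 635 69714 102064
12 377 69972 32092
13 118 32092 0

1. interest=⌊854938·37/10000⌋=3163; principal=70349-3163=67186; balance=854938-67186=787752
2. interest=⌊787752·37/10000⌋=2914; principal=70349-2914=67435; balance=787752-67435=720317
3. interest=⌊720317·37/10000⌋=2665; principal=70349-2665=67684; balance=720317-67684=652633
4. interest=⌊652633·37/10000⌋=2414; principal=70349-2414=67935; balance=652633-67935=584698
5. interest=⌊584698·37/10000⌋=2163; principal=70349-2163=68186; balance=584698-68186=516512
6. interest=⌊516512·37/10000⌋=1911; principal=70349-1911=68438; balance=516512-68438=448074
7. interest=⌊448074·37/10000⌋=1657; principal=70349-1657=68692; balance=448074-68692=379382
8. interest=⌊379382·37/10000⌋=1403; principal=70349-1403=68946; balance=379382-68946=310436
9. interest=⌊310436·37/10000⌋=1148; principal=70349-1148=69201; balance=310436-69201=241235
10. interest=⌊241235·37/10000⌋=892; principal=70349-892=69457; balance=241235-69457=171778
11. interest=⌊171778·37/10000⌋=635; principal=70349-635=69714; balance=171778-69714=102064
12. interest=⌊102064·37/10000⌋=377; principal=70349-377=69972; balance=102064-69972=32092
13. interest=⌊32092·37/10000⌋=118; principal=min(70349-118,32092)=32092; balance=32092-32092=0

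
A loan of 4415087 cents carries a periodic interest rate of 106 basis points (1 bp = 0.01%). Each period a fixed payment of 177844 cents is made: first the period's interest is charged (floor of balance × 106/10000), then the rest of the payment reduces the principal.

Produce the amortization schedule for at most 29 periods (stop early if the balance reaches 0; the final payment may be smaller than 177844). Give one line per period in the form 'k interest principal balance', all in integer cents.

1. interest=⌊4415087·106/10000⌋=46799; principal=177844-46799=131045; balance=4415087-131045=4284042
2. interest=⌊4284042·106/10000⌋=45410; principal=177844-45410=132434; balance=4284042-132434=4151608
3. interest=⌊4151608·106/10000⌋=44007; principal=177844-44007=133837; balance=4151608-133837=4017771
4. interest=⌊4017771·106/10000⌋=42588; principal=177844-42588=135256; balance=4017771-135256=3882515
5. interest=⌊3882515·106/10000⌋=41154; principal=177844-41154=136690; balance=3882515-136690=3745825
6. interest=⌊3745825·106/10000⌋=39705; principal=177844-39705=138139; balance=3745825-138139=3607686
7. interest=⌊3607686·106/10000⌋=38241; principal=177844-38241=139603; balance=3607686-139603=3468083
8. interest=⌊3468083·106/10000⌋=36761; principal=177844-36761=141083; balance=3468083-141083=3327000
9. interest=⌊3327000·106/10000⌋=35266; principal=177844-35266=142578; balance=3327000-142578=3184422
10. interest=⌊3184422·106/10000⌋=33754; principal=177844-33754=144090; balance=3184422-144090=3040332
11. interest=⌊3040332·106/10000⌋=32227; principal=177844-32227=145617; balance=3040332-145617=2894715
12. interest=⌊2894715·106/10000⌋=30683; principal=177844-30683=147161; balance=2894715-147161=2747554
13. interest=⌊2747554·106/10000⌋=29124; principal=177844-29124=148720; balance=2747554-148720=2598834
14. interest=⌊2598834·106/10000⌋=27547; principal=177844-27547=150297; balance=2598834-150297=2448537
15. interest=⌊2448537·106/10000⌋=25954; principal=177844-25954=151890; balance=2448537-151890=2296647
16. interest=⌊2296647·106/10000⌋=24344; principal=177844-24344=153500; balance=2296647-153500=2143147
17. interest=⌊2143147·106/10000⌋=22717; principal=177844-22717=155127; balance=2143147-155127=1988020
18. interest=⌊1988020·106/10000⌋=21073; principal=177844-21073=156771; balance=1988020-156771=1831249
19. interest=⌊1831249·106/10000⌋=19411; principal=177844-19411=158433; balance=1831249-158433=1672816
20. interest=⌊1672816·106/10000⌋=17731; principal=177844-17731=160113; balance=1672816-160113=1512703
21. interest=⌊1512703·106/10000⌋=16034; principal=177844-16034=161810; balance=1512703-161810=1350893
22. interest=⌊1350893·106/10000⌋=14319; principal=177844-14319=163525; balance=1350893-163525=1187368
23. interest=⌊1187368·106/10000⌋=12586; principal=177844-12586=165258; balance=1187368-165258=1022110
24. interest=⌊1022110·106/10000⌋=10834; principal=177844-10834=167010; balance=1022110-167010=855100
25. interest=⌊855100·106/10000⌋=9064; principal=177844-9064=168780; balance=855100-168780=686320
26. interest=⌊686320·106/10000⌋=7274; principal=177844-7274=170570; balance=686320-170570=515750
27. interest=⌊515750·106/10000⌋=5466; principal=177844-5466=172378; balance=515750-172378=343372
28. interest=⌊343372·106/10000⌋=3639; principal=177844-3639=174205; balance=343372-174205=169167
29. interest=⌊169167·106/10000⌋=1793; principal=min(177844-1793,169167)=169167; balance=169167-169167=0

1 46799 131045 4284042
2 45410 132434 4151608
3 44007 133837 4017771
4 42588 135256 3882515
5 41154 136690 3745825
6 39705 138139 3607686
7 38241 139603 3468083
8 36761 141083 3327000
9 35266 142578 3184422
10 33754 144090 3040332
11 32227 145617 2894715
12 30683 147161 2747554
13 29124 148720 2598834
14 27547 150297 2448537
15 25954 151890 2296647
16 24344 153500 2143147
17 22717 155127 1988020
18 21073 156771 1831249
19 19411 158433 1672816
20 17731 160113 1512703
21 16034 161810 1350893
22 14319 163525 1187368
23 12586 165258 1022110
24 10834 167010 855100
25 9064 168780 686320
26 7274 170570 515750
27 5466 172378 343372
28 3639 174205 169167
29 1793 169167 0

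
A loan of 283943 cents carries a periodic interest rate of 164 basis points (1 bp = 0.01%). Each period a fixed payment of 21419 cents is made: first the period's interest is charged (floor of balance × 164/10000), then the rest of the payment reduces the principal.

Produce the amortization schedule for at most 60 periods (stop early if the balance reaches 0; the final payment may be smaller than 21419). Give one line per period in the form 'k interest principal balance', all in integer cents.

1. interest=⌊283943·164/10000⌋=4656; principal=21419-4656=16763; balance=283943-16763=267180
2. interest=⌊267180·164/10000⌋=4381; principal=21419-4381=17038; balance=267180-17038=250142
3. interest=⌊250142·164/10000⌋=4102; principal=21419-4102=17317; balance=250142-17317=232825
4. interest=⌊232825·164/10000⌋=3818; principal=21419-3818=17601; balance=232825-17601=215224
5. interest=⌊215224·164/10000⌋=3529; principal=21419-3529=17890; balance=215224-17890=197334
6. interest=⌊197334·164/10000⌋=3236; principal=21419-3236=18183; balance=197334-18183=179151
7. interest=⌊179151·164/10000⌋=2938; principal=21419-2938=18481; balance=179151-18481=160670
8. interest=⌊160670·164/10000⌋=2634; principal=21419-2634=18785; balance=160670-18785=141885
9. interest=⌊141885·164/10000⌋=2326; principal=21419-2326=19093; balance=141885-19093=122792
10. interest=⌊122792·164/10000⌋=2013; principal=21419-2013=19406; balance=122792-19406=103386
11. interest=⌊103386·164/10000⌋=1695; principal=21419-1695=19724; balance=103386-19724=83662
12. interest=⌊83662·164/10000⌋=1372; principal=21419-1372=20047; balance=83662-20047=63615
13. interest=⌊63615·164/10000⌋=1043; principal=21419-1043=20376; balance=63615-20376=43239
14. interest=⌊43239·164/10000⌋=709; principal=21419-709=20710; balance=43239-20710=22529
15. interest=⌊22529·164/10000⌋=369; principal=21419-369=21050; balance=22529-21050=1479
16. interest=⌊1479·164/10000⌋=24; principal=min(21419-24,1479)=1479; balance=1479-1479=0

1 4656 16763 267180
2 4381 17038 250142
3 4102 17317 232825
4 3818 17601 215224
5 3529 17890 197334
6 3236 18183 179151
7 2938 18481 160670
8 2634 18785 141885
9 2326 19093 122792
10 2013 19406 103386
11 1695 19724 83662
12 1372 20047 63615
13 1043 20376 43239
14 709 20710 22529
15 369 21050 1479
16 24 1479 0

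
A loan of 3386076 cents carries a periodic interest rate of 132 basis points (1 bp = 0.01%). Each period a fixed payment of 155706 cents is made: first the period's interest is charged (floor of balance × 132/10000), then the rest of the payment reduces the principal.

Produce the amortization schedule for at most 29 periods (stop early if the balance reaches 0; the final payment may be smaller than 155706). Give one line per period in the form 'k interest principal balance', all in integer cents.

1 44696 111010 3275066
2 43230 112476 3162590
3 41746 113960 3048630
4 40241 115465 2933165
5 38717 116989 2816176
6 37173 118533 2697643
7 35608 120098 2577545
8 34023 121683 2455862
9 32417 123289 2332573
10 30789 124917 2207656
11 29141 126565 2081091
12 27470 128236 1952855
13 25777 129929 1822926
14 24062 131644 1691282
15 22324 133382 1557900
16 20564 135142 1422758
17 18780 136926 1285832
18 16972 138734 1147098
19 15141 140565 1006533
20 13286 142420 864113
21 11406 144300 719813
22 9501 146205 573608
23 7571 148135 425473
24 5616 150090 275383
25 3635 152071 123312
26 1627 123312 0

1. interest=⌊3386076·132/10000⌋=44696; principal=155706-44696=111010; balance=3386076-111010=3275066
2. interest=⌊3275066·132/10000⌋=43230; principal=155706-43230=112476; balance=3275066-112476=3162590
3. interest=⌊3162590·132/10000⌋=41746; principal=155706-41746=113960; balance=3162590-113960=3048630
4. interest=⌊3048630·132/10000⌋=40241; principal=155706-40241=115465; balance=3048630-115465=2933165
5. interest=⌊2933165·132/10000⌋=38717; principal=155706-38717=116989; balance=2933165-116989=2816176
6. interest=⌊2816176·132/10000⌋=37173; principal=155706-37173=118533; balance=2816176-118533=2697643
7. interest=⌊2697643·132/10000⌋=35608; principal=155706-35608=120098; balance=2697643-120098=2577545
8. interest=⌊2577545·132/10000⌋=34023; principal=155706-34023=121683; balance=2577545-121683=2455862
9. interest=⌊2455862·132/10000⌋=32417; principal=155706-32417=123289; balance=2455862-123289=2332573
10. interest=⌊2332573·132/10000⌋=30789; principal=155706-30789=124917; balance=2332573-124917=2207656
11. interest=⌊2207656·132/10000⌋=29141; principal=155706-29141=126565; balance=2207656-126565=2081091
12. interest=⌊2081091·132/10000⌋=27470; principal=155706-27470=128236; balance=2081091-128236=1952855
13. interest=⌊1952855·132/10000⌋=25777; principal=155706-25777=129929; balance=1952855-129929=1822926
14. interest=⌊1822926·132/10000⌋=24062; principal=155706-24062=131644; balance=1822926-131644=1691282
15. interest=⌊1691282·132/10000⌋=22324; principal=155706-22324=133382; balance=1691282-133382=1557900
16. interest=⌊1557900·132/10000⌋=20564; principal=155706-20564=135142; balance=1557900-135142=1422758
17. interest=⌊1422758·132/10000⌋=18780; principal=155706-18780=136926; balance=1422758-136926=1285832
18. interest=⌊1285832·132/10000⌋=16972; principal=155706-16972=138734; balance=1285832-138734=1147098
19. interest=⌊1147098·132/10000⌋=15141; principal=155706-15141=140565; balance=1147098-140565=1006533
20. interest=⌊1006533·132/10000⌋=13286; principal=155706-13286=142420; balance=1006533-142420=864113
21. interest=⌊864113·132/10000⌋=11406; principal=155706-11406=144300; balance=864113-144300=719813
22. interest=⌊719813·132/10000⌋=9501; principal=155706-9501=146205; balance=719813-146205=573608
23. interest=⌊573608·132/10000⌋=7571; principal=155706-7571=148135; balance=573608-148135=425473
24. interest=⌊425473·132/10000⌋=5616; principal=155706-5616=150090; balance=425473-150090=275383
25. interest=⌊275383·132/10000⌋=3635; principal=155706-3635=152071; balance=275383-152071=123312
26. interest=⌊123312·132/10000⌋=1627; principal=min(155706-1627,123312)=123312; balance=123312-123312=0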